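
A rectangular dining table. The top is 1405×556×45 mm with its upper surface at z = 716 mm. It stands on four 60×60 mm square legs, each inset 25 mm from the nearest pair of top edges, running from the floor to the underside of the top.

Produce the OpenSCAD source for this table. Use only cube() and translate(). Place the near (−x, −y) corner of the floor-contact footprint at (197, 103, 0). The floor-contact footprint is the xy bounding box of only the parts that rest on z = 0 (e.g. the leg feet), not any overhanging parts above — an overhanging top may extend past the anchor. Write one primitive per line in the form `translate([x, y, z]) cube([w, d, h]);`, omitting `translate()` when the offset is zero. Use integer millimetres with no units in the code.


translate([172, 78, 671]) cube([1405, 556, 45]);
translate([197, 103, 0]) cube([60, 60, 671]);
translate([1492, 103, 0]) cube([60, 60, 671]);
translate([197, 549, 0]) cube([60, 60, 671]);
translate([1492, 549, 0]) cube([60, 60, 671]);


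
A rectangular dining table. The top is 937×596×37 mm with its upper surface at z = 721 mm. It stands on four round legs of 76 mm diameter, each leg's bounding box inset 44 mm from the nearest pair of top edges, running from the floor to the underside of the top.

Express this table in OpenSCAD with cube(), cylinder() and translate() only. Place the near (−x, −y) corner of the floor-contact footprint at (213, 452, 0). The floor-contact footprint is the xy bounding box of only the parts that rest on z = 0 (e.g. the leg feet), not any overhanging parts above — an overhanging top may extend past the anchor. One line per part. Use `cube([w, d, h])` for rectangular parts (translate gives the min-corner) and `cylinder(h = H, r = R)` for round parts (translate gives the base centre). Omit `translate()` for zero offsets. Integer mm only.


translate([169, 408, 684]) cube([937, 596, 37]);
translate([251, 490, 0]) cylinder(h = 684, r = 38);
translate([1024, 490, 0]) cylinder(h = 684, r = 38);
translate([251, 922, 0]) cylinder(h = 684, r = 38);
translate([1024, 922, 0]) cylinder(h = 684, r = 38);


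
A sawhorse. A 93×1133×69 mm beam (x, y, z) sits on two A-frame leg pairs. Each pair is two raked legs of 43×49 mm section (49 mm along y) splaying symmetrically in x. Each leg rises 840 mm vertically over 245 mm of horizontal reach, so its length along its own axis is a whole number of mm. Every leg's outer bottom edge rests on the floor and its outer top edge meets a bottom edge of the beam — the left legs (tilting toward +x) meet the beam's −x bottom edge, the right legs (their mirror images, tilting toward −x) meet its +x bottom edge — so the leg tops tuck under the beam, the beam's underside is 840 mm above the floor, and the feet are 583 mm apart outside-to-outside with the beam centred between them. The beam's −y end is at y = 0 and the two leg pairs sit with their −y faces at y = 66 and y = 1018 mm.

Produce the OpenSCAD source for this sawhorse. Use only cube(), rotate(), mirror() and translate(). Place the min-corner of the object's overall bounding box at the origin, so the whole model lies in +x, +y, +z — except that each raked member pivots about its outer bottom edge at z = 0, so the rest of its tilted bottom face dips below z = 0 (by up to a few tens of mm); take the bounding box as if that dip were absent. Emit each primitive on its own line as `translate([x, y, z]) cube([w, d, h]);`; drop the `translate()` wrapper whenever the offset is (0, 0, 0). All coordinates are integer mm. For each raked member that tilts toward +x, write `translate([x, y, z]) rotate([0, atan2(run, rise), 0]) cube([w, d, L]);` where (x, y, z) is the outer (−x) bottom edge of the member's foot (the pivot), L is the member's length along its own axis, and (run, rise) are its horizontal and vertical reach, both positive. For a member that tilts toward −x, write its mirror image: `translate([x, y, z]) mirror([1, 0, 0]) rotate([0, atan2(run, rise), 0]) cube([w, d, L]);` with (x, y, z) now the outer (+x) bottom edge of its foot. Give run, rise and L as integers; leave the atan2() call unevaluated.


translate([245, 0, 840]) cube([93, 1133, 69]);
translate([0, 66, 0]) rotate([0, atan2(245, 840), 0]) cube([43, 49, 875]);
translate([583, 66, 0]) mirror([1, 0, 0]) rotate([0, atan2(245, 840), 0]) cube([43, 49, 875]);
translate([0, 1018, 0]) rotate([0, atan2(245, 840), 0]) cube([43, 49, 875]);
translate([583, 1018, 0]) mirror([1, 0, 0]) rotate([0, atan2(245, 840), 0]) cube([43, 49, 875]);


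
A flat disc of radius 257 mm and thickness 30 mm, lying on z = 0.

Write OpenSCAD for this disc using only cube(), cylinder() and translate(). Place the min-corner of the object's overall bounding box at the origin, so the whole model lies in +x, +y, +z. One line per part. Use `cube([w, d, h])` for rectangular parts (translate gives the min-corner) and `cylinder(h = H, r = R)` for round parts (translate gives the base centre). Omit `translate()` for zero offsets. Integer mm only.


translate([257, 257, 0]) cylinder(h = 30, r = 257);


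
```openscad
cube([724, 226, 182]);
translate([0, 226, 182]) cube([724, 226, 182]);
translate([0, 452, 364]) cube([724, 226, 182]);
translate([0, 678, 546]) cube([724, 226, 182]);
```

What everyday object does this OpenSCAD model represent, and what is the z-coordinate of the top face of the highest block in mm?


A staircase. The total rise is 728 mm.

4 identical blocks, each offset up and back from the previous — a staircase. Each step is 182 mm tall and there are 4 of them, so the total rise is 4 × 182 = 728 mm.


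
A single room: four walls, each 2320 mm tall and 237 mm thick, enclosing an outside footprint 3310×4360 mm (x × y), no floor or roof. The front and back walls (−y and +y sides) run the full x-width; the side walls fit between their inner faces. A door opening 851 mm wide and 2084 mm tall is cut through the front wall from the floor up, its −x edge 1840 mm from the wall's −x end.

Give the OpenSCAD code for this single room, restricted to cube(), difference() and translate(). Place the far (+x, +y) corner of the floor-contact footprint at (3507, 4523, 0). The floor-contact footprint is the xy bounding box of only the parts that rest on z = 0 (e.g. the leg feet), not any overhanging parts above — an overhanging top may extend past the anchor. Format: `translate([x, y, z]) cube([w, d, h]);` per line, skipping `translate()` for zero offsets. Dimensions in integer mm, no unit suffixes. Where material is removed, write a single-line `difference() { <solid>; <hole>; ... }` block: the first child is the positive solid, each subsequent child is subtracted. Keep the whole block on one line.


difference() { translate([197, 163, 0]) cube([3310, 237, 2320]); translate([2037, 163, 0]) cube([851, 237, 2084]); }
translate([197, 4286, 0]) cube([3310, 237, 2320]);
translate([197, 400, 0]) cube([237, 3886, 2320]);
translate([3270, 400, 0]) cube([237, 3886, 2320]);


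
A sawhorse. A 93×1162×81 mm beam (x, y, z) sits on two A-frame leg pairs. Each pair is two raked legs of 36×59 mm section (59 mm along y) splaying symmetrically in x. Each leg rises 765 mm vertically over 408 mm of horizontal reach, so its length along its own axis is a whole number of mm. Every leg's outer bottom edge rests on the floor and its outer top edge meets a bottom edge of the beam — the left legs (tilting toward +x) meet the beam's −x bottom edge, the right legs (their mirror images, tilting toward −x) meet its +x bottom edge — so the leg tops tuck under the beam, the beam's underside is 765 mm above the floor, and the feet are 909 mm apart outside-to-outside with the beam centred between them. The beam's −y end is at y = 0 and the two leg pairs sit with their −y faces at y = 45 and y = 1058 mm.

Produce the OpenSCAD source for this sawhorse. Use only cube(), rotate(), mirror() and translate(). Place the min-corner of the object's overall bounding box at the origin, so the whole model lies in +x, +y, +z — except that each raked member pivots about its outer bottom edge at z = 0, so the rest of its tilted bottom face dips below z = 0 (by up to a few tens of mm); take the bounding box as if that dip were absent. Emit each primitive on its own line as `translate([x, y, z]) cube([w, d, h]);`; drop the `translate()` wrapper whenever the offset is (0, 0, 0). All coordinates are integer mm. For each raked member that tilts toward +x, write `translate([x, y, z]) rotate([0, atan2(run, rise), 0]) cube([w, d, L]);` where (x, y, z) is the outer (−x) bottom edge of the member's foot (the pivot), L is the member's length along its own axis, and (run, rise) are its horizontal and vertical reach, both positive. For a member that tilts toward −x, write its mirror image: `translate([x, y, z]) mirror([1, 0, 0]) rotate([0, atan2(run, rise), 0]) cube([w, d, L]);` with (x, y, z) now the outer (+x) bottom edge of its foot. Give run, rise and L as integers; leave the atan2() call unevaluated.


translate([408, 0, 765]) cube([93, 1162, 81]);
translate([0, 45, 0]) rotate([0, atan2(408, 765), 0]) cube([36, 59, 867]);
translate([909, 45, 0]) mirror([1, 0, 0]) rotate([0, atan2(408, 765), 0]) cube([36, 59, 867]);
translate([0, 1058, 0]) rotate([0, atan2(408, 765), 0]) cube([36, 59, 867]);
translate([909, 1058, 0]) mirror([1, 0, 0]) rotate([0, atan2(408, 765), 0]) cube([36, 59, 867]);


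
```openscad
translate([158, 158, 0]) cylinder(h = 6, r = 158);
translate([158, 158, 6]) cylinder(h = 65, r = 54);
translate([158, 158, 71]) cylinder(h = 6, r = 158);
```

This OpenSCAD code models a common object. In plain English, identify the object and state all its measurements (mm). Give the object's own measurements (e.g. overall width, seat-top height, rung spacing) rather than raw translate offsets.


A spool: two coaxial disc flanges of radius 158 mm and thickness 6 mm, joined by a core cylinder of radius 54 mm and height 65 mm. The lower flange rests on z = 0 and the three cylinders share a vertical axis.


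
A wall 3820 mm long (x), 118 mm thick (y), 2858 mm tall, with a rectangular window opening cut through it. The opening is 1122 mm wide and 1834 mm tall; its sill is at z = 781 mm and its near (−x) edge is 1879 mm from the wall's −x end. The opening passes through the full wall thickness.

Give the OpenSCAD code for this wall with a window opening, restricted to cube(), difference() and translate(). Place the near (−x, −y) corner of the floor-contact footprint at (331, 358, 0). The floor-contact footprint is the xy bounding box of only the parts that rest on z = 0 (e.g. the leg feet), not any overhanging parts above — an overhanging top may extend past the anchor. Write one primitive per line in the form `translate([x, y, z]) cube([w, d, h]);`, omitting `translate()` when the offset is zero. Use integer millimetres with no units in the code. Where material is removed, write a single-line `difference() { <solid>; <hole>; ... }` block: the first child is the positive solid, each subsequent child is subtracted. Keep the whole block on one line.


difference() { translate([331, 358, 0]) cube([3820, 118, 2858]); translate([2210, 358, 781]) cube([1122, 118, 1834]); }


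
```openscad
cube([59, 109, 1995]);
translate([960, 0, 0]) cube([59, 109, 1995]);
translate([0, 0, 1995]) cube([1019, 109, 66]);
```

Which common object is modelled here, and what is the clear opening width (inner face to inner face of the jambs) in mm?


A door frame. The clear opening width is 901 mm.

Two 1995 mm tall posts with a header on top — a door frame. The left jamb is 59 mm wide at x = 0; the right jamb starts at x = 960. The clear opening is 960 − 59 = 901 mm.


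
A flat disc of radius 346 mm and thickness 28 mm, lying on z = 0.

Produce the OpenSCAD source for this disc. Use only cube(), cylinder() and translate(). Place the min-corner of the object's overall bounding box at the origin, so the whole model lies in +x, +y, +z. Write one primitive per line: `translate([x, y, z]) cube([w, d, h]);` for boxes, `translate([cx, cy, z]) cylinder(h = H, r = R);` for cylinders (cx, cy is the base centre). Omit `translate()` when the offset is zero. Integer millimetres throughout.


translate([346, 346, 0]) cylinder(h = 28, r = 346);


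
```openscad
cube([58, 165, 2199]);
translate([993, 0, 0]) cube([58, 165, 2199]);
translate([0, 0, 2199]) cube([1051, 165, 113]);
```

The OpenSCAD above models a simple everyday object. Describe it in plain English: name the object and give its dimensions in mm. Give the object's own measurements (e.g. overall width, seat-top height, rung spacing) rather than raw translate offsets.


A door frame. The clear opening is 935 mm wide and 2199 mm high. Two 58 mm wide jambs, 165 mm deep, stand either side of the opening from the floor to the top of the opening. A 113 mm thick head sits across the top of both jambs, spanning the full outside width of the frame.


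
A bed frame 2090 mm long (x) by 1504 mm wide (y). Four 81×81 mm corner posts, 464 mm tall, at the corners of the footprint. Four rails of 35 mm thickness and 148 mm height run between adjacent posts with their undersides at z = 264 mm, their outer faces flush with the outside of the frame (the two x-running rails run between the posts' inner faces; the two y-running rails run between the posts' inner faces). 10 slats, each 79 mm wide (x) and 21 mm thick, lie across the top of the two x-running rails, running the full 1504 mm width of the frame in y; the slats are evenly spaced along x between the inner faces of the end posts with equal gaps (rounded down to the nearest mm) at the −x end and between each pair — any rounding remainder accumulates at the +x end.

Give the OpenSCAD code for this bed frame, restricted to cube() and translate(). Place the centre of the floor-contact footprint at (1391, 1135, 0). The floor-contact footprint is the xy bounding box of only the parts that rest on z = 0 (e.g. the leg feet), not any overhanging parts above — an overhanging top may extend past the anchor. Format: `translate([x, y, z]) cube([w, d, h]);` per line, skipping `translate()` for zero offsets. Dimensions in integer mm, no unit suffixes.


translate([346, 383, 0]) cube([81, 81, 464]);
translate([346, 1806, 0]) cube([81, 81, 464]);
translate([2355, 383, 0]) cube([81, 81, 464]);
translate([2355, 1806, 0]) cube([81, 81, 464]);
translate([427, 383, 264]) cube([1928, 35, 148]);
translate([427, 1852, 264]) cube([1928, 35, 148]);
translate([346, 464, 264]) cube([35, 1342, 148]);
translate([2401, 464, 264]) cube([35, 1342, 148]);
translate([530, 383, 412]) cube([79, 1504, 21]);
translate([712, 383, 412]) cube([79, 1504, 21]);
translate([894, 383, 412]) cube([79, 1504, 21]);
translate([1076, 383, 412]) cube([79, 1504, 21]);
translate([1258, 383, 412]) cube([79, 1504, 21]);
translate([1440, 383, 412]) cube([79, 1504, 21]);
translate([1622, 383, 412]) cube([79, 1504, 21]);
translate([1804, 383, 412]) cube([79, 1504, 21]);
translate([1986, 383, 412]) cube([79, 1504, 21]);
translate([2168, 383, 412]) cube([79, 1504, 21]);


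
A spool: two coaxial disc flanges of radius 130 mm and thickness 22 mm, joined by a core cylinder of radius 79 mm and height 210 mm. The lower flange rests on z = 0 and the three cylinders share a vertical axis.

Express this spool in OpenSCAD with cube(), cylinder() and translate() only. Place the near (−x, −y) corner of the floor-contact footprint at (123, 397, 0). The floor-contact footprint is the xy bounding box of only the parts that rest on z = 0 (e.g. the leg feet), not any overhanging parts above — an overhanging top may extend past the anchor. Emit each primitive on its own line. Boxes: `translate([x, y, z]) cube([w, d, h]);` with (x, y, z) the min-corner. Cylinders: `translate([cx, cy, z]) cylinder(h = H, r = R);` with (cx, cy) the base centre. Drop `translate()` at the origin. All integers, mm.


translate([253, 527, 0]) cylinder(h = 22, r = 130);
translate([253, 527, 22]) cylinder(h = 210, r = 79);
translate([253, 527, 232]) cylinder(h = 22, r = 130);


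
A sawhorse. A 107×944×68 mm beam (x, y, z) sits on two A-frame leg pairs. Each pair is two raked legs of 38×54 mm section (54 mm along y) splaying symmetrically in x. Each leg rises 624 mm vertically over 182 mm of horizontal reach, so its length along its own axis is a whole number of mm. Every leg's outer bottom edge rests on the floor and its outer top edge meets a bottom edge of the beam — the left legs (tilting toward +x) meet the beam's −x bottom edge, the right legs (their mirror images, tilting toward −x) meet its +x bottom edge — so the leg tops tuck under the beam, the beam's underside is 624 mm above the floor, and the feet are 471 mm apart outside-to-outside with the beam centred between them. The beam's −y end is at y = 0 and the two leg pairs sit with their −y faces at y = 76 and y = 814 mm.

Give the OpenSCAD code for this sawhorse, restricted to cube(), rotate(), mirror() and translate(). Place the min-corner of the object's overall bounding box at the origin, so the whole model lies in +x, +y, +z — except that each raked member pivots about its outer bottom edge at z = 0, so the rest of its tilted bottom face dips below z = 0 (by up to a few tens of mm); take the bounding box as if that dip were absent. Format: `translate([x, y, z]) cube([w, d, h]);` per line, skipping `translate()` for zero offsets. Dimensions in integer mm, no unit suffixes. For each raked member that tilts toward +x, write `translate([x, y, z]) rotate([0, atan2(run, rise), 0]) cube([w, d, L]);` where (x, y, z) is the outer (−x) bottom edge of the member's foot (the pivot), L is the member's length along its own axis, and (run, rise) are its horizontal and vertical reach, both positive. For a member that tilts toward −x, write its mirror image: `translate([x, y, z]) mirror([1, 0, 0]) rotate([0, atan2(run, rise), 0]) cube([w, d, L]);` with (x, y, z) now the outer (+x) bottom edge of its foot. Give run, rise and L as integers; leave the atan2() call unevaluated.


translate([182, 0, 624]) cube([107, 944, 68]);
translate([0, 76, 0]) rotate([0, atan2(182, 624), 0]) cube([38, 54, 650]);
translate([471, 76, 0]) mirror([1, 0, 0]) rotate([0, atan2(182, 624), 0]) cube([38, 54, 650]);
translate([0, 814, 0]) rotate([0, atan2(182, 624), 0]) cube([38, 54, 650]);
translate([471, 814, 0]) mirror([1, 0, 0]) rotate([0, atan2(182, 624), 0]) cube([38, 54, 650]);


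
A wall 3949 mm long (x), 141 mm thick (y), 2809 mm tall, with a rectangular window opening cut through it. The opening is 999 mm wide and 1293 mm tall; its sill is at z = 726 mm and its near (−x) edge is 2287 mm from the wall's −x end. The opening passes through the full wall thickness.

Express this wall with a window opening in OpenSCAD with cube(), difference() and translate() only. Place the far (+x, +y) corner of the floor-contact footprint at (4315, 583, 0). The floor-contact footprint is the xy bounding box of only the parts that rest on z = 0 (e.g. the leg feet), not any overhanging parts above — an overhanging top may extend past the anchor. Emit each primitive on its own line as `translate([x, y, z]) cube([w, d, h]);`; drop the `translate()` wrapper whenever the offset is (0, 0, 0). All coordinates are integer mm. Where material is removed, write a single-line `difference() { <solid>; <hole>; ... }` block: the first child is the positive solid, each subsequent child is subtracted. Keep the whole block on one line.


difference() { translate([366, 442, 0]) cube([3949, 141, 2809]); translate([2653, 442, 726]) cube([999, 141, 1293]); }


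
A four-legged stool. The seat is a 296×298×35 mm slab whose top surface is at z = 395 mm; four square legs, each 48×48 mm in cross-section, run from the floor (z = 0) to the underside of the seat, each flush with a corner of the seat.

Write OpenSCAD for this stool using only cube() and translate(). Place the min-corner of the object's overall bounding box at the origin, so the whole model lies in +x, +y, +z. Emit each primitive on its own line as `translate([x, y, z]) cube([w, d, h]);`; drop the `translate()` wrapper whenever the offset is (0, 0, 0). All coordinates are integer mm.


// leg_h = 395 - 35 = 360
translate([0, 0, 360]) cube([296, 298, 35]);
cube([48, 48, 360]);
translate([248, 0, 0]) cube([48, 48, 360]);
translate([0, 250, 0]) cube([48, 48, 360]);
translate([248, 250, 0]) cube([48, 48, 360]);


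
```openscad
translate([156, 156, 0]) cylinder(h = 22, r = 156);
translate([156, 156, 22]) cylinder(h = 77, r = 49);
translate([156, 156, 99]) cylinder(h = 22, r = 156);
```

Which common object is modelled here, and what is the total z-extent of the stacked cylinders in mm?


A spool. The overall height is 121 mm.

Three coaxial cylinders, large–small–large — a spool. Two 22 mm flanges and a 77 mm core give 22 + 77 + 22 = 121 mm.


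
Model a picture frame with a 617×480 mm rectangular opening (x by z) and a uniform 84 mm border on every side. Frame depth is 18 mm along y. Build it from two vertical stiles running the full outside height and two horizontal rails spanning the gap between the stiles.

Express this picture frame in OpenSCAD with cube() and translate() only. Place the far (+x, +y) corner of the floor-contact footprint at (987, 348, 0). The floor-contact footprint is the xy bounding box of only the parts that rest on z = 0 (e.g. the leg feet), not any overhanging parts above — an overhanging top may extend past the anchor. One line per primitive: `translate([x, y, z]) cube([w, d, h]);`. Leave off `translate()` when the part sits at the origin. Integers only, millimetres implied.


translate([202, 330, 0]) cube([84, 18, 648]);
translate([903, 330, 0]) cube([84, 18, 648]);
translate([286, 330, 0]) cube([617, 18, 84]);
translate([286, 330, 564]) cube([617, 18, 84]);


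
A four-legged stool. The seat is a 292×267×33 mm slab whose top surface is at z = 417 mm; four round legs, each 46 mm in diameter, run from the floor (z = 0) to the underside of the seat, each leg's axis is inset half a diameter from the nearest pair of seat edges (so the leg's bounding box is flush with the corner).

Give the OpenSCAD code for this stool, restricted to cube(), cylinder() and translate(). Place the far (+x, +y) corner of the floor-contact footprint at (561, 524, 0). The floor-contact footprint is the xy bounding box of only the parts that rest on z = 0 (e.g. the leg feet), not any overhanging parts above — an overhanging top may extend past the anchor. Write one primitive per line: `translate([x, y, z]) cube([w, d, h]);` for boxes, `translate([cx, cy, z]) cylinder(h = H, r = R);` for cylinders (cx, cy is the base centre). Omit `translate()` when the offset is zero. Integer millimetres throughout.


translate([269, 257, 384]) cube([292, 267, 33]);
translate([292, 280, 0]) cylinder(h = 384, r = 23);
translate([538, 280, 0]) cylinder(h = 384, r = 23);
translate([292, 501, 0]) cylinder(h = 384, r = 23);
translate([538, 501, 0]) cylinder(h = 384, r = 23);


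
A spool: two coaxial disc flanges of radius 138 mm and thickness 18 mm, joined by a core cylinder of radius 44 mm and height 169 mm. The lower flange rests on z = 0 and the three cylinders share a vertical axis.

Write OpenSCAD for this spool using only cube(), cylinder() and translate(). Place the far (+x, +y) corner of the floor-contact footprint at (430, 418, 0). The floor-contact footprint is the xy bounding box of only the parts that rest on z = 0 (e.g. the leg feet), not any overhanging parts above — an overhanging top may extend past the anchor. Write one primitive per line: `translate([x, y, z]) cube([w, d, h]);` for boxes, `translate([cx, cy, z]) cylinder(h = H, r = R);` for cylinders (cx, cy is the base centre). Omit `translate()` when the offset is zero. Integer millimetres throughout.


translate([292, 280, 0]) cylinder(h = 18, r = 138);
translate([292, 280, 18]) cylinder(h = 169, r = 44);
translate([292, 280, 187]) cylinder(h = 18, r = 138);


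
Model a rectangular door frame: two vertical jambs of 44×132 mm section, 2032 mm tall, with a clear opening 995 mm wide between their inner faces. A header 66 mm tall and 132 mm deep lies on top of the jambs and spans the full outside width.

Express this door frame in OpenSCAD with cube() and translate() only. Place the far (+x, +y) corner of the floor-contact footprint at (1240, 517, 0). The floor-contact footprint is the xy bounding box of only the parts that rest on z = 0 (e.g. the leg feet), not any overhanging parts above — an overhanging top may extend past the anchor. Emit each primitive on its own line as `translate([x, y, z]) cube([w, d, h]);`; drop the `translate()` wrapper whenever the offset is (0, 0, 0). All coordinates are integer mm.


translate([157, 385, 0]) cube([44, 132, 2032]);
translate([1196, 385, 0]) cube([44, 132, 2032]);
translate([157, 385, 2032]) cube([1083, 132, 66]);


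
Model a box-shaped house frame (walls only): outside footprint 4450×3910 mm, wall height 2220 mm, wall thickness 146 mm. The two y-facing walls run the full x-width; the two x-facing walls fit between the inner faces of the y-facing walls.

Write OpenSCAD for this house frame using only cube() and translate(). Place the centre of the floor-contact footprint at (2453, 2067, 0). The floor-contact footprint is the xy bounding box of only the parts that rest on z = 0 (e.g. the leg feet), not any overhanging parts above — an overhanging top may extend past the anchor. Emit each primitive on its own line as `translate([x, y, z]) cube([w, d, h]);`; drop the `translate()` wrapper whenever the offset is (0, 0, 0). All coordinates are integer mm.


translate([228, 112, 0]) cube([4450, 146, 2220]);
translate([228, 3876, 0]) cube([4450, 146, 2220]);
translate([228, 258, 0]) cube([146, 3618, 2220]);
translate([4532, 258, 0]) cube([146, 3618, 2220]);


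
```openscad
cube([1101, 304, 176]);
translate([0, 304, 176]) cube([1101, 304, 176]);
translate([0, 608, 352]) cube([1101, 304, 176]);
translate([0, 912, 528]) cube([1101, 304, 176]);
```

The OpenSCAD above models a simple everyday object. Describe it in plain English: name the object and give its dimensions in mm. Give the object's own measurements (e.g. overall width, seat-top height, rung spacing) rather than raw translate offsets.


A straight staircase of 4 solid steps. Each step is 1101 mm wide (x), 304 mm deep (y, the going) and 176 mm tall (the rise). The first step rests on the floor; each subsequent step sits one going further in +y and one rise higher in +z, directly behind and above the previous step with no overlap.


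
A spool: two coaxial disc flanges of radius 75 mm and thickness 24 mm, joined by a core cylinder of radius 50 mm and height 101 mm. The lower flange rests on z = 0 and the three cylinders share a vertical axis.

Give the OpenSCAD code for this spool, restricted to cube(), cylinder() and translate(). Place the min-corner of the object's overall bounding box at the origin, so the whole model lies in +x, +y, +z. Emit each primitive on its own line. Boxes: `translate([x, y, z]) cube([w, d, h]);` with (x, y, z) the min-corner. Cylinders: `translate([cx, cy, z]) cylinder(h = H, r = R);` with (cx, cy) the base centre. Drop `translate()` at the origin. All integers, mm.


translate([75, 75, 0]) cylinder(h = 24, r = 75);
translate([75, 75, 24]) cylinder(h = 101, r = 50);
translate([75, 75, 125]) cylinder(h = 24, r = 75);


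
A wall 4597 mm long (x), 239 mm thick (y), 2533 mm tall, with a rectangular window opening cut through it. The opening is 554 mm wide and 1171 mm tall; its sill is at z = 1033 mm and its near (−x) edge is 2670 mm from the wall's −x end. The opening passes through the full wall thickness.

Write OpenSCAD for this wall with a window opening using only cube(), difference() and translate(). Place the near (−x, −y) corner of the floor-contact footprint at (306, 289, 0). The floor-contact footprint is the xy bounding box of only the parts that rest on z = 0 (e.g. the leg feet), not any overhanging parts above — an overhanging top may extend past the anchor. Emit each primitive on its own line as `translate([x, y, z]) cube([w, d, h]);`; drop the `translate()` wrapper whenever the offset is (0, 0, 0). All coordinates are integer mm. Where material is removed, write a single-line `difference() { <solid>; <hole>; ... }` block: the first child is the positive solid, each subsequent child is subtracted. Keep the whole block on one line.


difference() { translate([306, 289, 0]) cube([4597, 239, 2533]); translate([2976, 289, 1033]) cube([554, 239, 1171]); }


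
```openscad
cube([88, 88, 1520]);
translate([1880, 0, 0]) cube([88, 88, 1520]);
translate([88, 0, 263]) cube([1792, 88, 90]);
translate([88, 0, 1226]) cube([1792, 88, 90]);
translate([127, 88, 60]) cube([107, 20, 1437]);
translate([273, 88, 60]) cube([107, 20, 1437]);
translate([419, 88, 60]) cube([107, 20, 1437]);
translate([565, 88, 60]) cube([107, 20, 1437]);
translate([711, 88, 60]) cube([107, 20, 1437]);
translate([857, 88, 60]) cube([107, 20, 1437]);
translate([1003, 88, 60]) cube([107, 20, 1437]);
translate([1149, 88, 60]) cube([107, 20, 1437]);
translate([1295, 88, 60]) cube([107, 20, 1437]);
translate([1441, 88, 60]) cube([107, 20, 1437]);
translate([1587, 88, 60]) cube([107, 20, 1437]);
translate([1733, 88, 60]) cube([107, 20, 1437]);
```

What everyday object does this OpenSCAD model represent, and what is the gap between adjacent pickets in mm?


A fence section. The picket gap is 39 mm.

Two posts, two rails, 12 pickets — a fence section. Span 1792 mm holds 12 pickets of 107 mm with 13 equal gaps: ⌊(1792 − 12·107) / 13⌋ = 39 mm.


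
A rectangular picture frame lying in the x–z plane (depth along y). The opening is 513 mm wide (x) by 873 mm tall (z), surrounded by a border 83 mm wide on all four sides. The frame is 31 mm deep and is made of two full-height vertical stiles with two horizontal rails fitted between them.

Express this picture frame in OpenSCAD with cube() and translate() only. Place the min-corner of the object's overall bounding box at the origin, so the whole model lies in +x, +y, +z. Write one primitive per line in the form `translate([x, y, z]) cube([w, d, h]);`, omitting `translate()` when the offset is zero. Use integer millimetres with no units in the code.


cube([83, 31, 1039]);
translate([596, 0, 0]) cube([83, 31, 1039]);
translate([83, 0, 0]) cube([513, 31, 83]);
translate([83, 0, 956]) cube([513, 31, 83]);


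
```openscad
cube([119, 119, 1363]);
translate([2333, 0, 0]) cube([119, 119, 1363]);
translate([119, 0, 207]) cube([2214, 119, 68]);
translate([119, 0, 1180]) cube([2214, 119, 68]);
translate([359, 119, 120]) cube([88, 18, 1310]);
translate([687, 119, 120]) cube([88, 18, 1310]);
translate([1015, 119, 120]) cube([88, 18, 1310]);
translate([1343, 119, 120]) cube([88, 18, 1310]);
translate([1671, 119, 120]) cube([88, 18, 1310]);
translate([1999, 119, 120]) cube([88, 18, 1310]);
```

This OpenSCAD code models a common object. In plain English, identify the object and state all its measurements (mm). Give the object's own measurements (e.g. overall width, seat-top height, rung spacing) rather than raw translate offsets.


A fence section. Two 119×119 mm posts, 1363 mm tall, stand on the floor with a clear span of 2214 mm between their inner faces. Two horizontal rails of 119×68 mm section span the gap between the posts with their undersides at z = 207 mm and z = 1180 mm, flush with the posts' −y face. 6 pickets, each 88 mm wide, 18 mm thick and 1310 mm tall, are fixed to the +y face of the rails with their bottoms at z = 120 mm, spaced across the span with a 240 mm gap after the −x post and between neighbouring pickets, with 246 mm left before the +x post.


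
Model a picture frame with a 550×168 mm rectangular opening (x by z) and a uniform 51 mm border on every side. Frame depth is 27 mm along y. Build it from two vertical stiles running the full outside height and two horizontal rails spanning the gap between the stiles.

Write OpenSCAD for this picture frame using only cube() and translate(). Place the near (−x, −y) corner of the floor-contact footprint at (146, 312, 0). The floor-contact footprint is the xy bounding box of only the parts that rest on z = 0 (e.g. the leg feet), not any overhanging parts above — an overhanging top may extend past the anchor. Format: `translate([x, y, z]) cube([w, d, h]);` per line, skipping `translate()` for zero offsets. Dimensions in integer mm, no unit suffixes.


translate([146, 312, 0]) cube([51, 27, 270]);
translate([747, 312, 0]) cube([51, 27, 270]);
translate([197, 312, 0]) cube([550, 27, 51]);
translate([197, 312, 219]) cube([550, 27, 51]);


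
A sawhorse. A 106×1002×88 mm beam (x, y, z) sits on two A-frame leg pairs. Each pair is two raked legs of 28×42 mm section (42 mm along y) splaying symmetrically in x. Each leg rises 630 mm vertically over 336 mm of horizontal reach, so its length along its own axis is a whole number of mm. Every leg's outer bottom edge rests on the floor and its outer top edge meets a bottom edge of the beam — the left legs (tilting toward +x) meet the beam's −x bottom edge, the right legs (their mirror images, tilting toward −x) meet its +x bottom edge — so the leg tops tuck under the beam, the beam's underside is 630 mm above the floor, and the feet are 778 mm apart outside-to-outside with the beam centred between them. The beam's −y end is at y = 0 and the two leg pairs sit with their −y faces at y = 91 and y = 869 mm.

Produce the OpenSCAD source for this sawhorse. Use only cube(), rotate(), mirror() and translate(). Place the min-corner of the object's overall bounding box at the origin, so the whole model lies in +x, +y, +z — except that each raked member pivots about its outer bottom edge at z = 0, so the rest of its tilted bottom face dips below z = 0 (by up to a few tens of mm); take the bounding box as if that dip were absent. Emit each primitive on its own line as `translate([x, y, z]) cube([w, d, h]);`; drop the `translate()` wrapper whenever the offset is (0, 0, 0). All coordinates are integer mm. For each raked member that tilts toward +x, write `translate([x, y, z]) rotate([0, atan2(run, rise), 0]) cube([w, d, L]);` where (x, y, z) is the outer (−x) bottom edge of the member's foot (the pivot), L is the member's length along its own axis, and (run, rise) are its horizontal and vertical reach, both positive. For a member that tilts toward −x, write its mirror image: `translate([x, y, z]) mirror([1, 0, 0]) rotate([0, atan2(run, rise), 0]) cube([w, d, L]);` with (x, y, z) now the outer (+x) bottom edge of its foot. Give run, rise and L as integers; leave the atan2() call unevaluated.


// leg length = √(336² + 630²) = 714
// right-leg outer foot x = 2·336 + 106 = 778
// beam min-corner = (336, 0, 630)
translate([336, 0, 630]) cube([106, 1002, 88]);
translate([0, 91, 0]) rotate([0, atan2(336, 630), 0]) cube([28, 42, 714]);
translate([778, 91, 0]) mirror([1, 0, 0]) rotate([0, atan2(336, 630), 0]) cube([28, 42, 714]);
translate([0, 869, 0]) rotate([0, atan2(336, 630), 0]) cube([28, 42, 714]);
translate([778, 869, 0]) mirror([1, 0, 0]) rotate([0, atan2(336, 630), 0]) cube([28, 42, 714]);


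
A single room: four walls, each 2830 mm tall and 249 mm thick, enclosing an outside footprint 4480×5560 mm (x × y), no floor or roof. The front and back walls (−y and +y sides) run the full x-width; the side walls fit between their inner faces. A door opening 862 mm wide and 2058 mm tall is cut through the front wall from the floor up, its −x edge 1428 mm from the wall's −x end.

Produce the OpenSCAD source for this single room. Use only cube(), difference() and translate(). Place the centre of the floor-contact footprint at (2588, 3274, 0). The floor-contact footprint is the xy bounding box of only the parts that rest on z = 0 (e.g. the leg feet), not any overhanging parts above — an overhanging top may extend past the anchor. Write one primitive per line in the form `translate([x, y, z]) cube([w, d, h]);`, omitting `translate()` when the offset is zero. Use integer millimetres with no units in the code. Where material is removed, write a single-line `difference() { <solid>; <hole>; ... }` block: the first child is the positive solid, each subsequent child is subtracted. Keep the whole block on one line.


difference() { translate([348, 494, 0]) cube([4480, 249, 2830]); translate([1776, 494, 0]) cube([862, 249, 2058]); }
translate([348, 5805, 0]) cube([4480, 249, 2830]);
translate([348, 743, 0]) cube([249, 5062, 2830]);
translate([4579, 743, 0]) cube([249, 5062, 2830]);


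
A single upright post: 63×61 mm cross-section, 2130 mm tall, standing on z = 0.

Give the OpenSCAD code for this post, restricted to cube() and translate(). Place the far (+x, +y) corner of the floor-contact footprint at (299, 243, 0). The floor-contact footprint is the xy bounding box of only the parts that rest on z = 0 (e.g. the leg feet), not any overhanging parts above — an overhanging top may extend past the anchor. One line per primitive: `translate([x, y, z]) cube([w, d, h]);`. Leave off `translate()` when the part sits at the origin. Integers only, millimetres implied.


translate([236, 182, 0]) cube([63, 61, 2130]);


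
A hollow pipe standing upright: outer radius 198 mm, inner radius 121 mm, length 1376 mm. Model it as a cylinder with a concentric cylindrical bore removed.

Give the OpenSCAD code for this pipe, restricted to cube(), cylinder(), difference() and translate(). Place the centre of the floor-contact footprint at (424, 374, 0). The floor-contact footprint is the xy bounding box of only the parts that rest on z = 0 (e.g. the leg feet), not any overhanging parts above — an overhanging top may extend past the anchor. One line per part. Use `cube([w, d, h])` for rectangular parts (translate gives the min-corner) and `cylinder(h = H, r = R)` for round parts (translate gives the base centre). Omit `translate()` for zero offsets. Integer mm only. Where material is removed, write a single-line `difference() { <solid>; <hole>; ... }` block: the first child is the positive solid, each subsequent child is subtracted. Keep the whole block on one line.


difference() { translate([424, 374, 0]) cylinder(h = 1376, r = 198); translate([424, 374, 0]) cylinder(h = 1376, r = 121); }


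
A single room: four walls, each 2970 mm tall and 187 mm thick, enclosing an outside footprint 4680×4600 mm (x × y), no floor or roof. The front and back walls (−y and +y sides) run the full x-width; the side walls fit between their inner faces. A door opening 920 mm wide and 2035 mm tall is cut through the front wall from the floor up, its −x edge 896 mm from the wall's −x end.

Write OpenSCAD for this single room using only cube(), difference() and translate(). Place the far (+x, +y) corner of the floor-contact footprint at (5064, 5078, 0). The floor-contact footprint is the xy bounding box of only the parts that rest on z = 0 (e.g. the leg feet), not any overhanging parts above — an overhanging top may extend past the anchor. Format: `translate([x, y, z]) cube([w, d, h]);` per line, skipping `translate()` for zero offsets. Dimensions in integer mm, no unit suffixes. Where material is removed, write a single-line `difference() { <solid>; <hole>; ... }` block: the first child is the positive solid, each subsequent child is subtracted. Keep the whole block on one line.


difference() { translate([384, 478, 0]) cube([4680, 187, 2970]); translate([1280, 478, 0]) cube([920, 187, 2035]); }
translate([384, 4891, 0]) cube([4680, 187, 2970]);
translate([384, 665, 0]) cube([187, 4226, 2970]);
translate([4877, 665, 0]) cube([187, 4226, 2970]);


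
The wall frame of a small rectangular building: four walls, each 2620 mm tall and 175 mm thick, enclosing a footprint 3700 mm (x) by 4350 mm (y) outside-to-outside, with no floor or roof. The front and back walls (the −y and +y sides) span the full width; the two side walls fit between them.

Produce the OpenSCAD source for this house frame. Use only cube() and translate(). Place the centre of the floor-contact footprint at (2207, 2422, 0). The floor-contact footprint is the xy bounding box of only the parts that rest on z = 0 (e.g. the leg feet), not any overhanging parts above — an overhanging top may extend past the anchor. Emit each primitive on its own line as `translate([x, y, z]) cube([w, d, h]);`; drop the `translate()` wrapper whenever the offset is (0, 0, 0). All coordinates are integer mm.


translate([357, 247, 0]) cube([3700, 175, 2620]);
translate([357, 4422, 0]) cube([3700, 175, 2620]);
translate([357, 422, 0]) cube([175, 4000, 2620]);
translate([3882, 422, 0]) cube([175, 4000, 2620]);
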